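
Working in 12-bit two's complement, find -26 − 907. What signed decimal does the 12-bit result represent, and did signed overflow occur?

-933; no overflow

-26 → 111111100110
907 → 001110001011
Subtract via negate-and-add: invert 001110001011 + 1 = 110001110101 (i.e. -907).
  111111100110
+ 110001110101
= 110001011011  (discard carry-out 1)
Result 110001011011: MSB = 1 → 3163 − 4096 = -933.
Both addends (after negating the subtrahend) are negative and so is the stored result: no signed overflow.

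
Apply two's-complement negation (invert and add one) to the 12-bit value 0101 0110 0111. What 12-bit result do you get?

Invert: 101010011000. Add 1: 101010011001.

101010011001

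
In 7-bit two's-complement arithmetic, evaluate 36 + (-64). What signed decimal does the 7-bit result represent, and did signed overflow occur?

36 → 0100100
-64 → 1000000
  0100100
+ 1000000
= 1100100
Result 1100100: MSB = 1 → 100 − 128 = -28.
Addends have opposite signs, so signed overflow cannot occur.

-28; no overflow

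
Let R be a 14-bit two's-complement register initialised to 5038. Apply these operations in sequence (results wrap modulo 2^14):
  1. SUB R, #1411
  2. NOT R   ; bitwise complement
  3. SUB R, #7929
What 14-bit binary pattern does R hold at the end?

01001011011011

Start: R = 5038 = 01001110101110.
R = 5038 − 1411 = 3627 = 00111000101011
R = NOT 00111000101011 = 11000111010100 = -3628
R = -3628 − 7929 = -11557; wraps to 4827 = 01001011011011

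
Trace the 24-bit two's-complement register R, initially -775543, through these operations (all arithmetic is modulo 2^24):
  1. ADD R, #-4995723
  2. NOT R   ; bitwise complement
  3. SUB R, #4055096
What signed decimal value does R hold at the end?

Start: R = -775543 = 111101000010101010001001.
R = -775543 + (-4995723) = -5771266 = 101001111110111111111110
R = NOT 101001111110111111111110 = 010110000001000000000001 = 5771265
R = 5771265 − 4055096 = 1716169 = 000110100010111111001001

1716169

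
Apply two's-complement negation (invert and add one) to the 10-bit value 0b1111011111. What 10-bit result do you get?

Invert: 0000100000. Add 1: 0000100001.

0000100001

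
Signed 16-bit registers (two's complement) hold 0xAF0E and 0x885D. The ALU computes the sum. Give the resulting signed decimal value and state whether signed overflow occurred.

14187; overflow

0xAF0E = 1010111100001110 = -20722 (signed)
0x885D = 1000100001011101 = -30627 (signed)
  1010111100001110
+ 1000100001011101
= 0011011101101011  (discard carry-out 1)
Result 0011011101101011: MSB = 0 → value 14187.
Both addends are negative but the stored result is non-negative: signed overflow. The true value -20722 + (-30627) = -51349 lies outside [-32768, 32767].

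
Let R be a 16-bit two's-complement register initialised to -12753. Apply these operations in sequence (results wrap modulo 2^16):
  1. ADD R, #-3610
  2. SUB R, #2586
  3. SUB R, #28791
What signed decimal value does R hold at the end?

17796

Start: R = -12753 = 1100111000101111.
R = -12753 + (-3610) = -16363 = 1100000000010101
R = -16363 − 2586 = -18949 = 1011010111111011
R = -18949 − 28791 = -47740; wraps to 17796 = 0100010110000100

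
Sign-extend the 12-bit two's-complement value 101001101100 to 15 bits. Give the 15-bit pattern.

MSB of 101001101100 is 1; replicate it into the new high bits.
111|101001101100 → 111101001101100 (still -1428).

111101001101100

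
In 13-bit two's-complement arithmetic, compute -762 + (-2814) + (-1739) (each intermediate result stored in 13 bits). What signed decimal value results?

-762 + (-2814) = -3576 (1001000001000)
-3576 + (-1739) = -5315 → wraps to 2877 (0101100111101)

2877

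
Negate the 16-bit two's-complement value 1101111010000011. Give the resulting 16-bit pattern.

Invert: 0010000101111100. Add 1: 0010000101111101.
Check: 1101111010000011 = -8573, 0010000101111101 = 8573.

0010000101111101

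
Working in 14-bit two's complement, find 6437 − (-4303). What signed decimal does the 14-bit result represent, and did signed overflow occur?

6437 → 01100100100101
-4303 → 10111100110001
Subtract via negate-and-add: invert 10111100110001 + 1 = 01000011001111 (i.e. 4303).
  01100100100101
+ 01000011001111
= 10100111110100
Result 10100111110100: MSB = 1 → 10740 − 16384 = -5644.
Both addends (after negating the subtrahend) are non-negative but the stored result is negative: signed overflow. The true value 6437 − (-4303) = 10740 lies outside [-8192, 8191].

-5644; overflow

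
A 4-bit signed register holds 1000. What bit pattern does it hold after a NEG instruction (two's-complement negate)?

Invert: 0111. Add 1: 1000.
(1000 is the minimum value -8; its negation overflows and yields itself.)

1000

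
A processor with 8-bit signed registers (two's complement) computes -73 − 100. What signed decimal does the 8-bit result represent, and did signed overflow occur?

83; overflow

-73 → 10110111
100 → 01100100
Subtract via negate-and-add: invert 01100100 + 1 = 10011100 (i.e. -100).
  10110111
+ 10011100
= 01010011  (discard carry-out 1)
Result 01010011: MSB = 0 → value 83.
Both addends (after negating the subtrahend) are negative but the stored result is non-negative: signed overflow. The true value -73 − 100 = -173 lies outside [-128, 127].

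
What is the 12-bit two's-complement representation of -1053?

101111100011

|-1053| = 1053 = 010000011101 in 12 bits.
Invert the bits: 101111100010. Add 1: 101111100011.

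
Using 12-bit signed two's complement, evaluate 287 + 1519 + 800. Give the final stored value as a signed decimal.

287 + 1519 = 1806 (011100001110)
1806 + 800 = 2606 → wraps to -1490 (101000101110)

-1490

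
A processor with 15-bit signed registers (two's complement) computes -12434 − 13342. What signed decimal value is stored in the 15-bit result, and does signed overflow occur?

6992; overflow

-12434 → 100111101101110
13342 → 011010000011110
Subtract via negate-and-add: invert 011010000011110 + 1 = 100101111100010 (i.e. -13342).
  100111101101110
+ 100101111100010
= 001101101010000  (discard carry-out 1)
Result 001101101010000: MSB = 0 → value 6992.
Both addends (after negating the subtrahend) are negative but the stored result is non-negative: signed overflow. The true value -12434 − 13342 = -25776 lies outside [-16384, 16383].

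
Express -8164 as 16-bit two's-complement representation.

|-8164| = 8164 = 0001111111100100 in 16 bits.
Invert the bits: 1110000000011011. Add 1: 1110000000011100.
Check: 1110000000011100 reads as 57372 − 65536 = -8164.

1110000000011100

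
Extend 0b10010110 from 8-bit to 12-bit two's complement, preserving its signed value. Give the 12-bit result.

MSB of 10010110 is 1; replicate it into the new high bits.
1111|10010110 → 111110010110 (still -106).

111110010110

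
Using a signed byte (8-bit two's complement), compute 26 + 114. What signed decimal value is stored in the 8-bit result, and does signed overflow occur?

-116; overflow

26 → 00011010
114 → 01110010
  00011010
+ 01110010
= 10001100
Result 10001100: MSB = 1 → 140 − 256 = -116.
Both addends are non-negative but the stored result is negative: signed overflow. The true value 26 + 114 = 140 lies outside [-128, 127].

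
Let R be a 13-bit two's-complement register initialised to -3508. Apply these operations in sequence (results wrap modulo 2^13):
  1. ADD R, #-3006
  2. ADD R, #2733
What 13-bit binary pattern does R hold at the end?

1000100111011

Start: R = -3508 = 1001001001100.
R = -3508 + (-3006) = -6514; wraps to 1678 = 0011010001110
R = 1678 + 2733 = 4411; wraps to -3781 = 1000100111011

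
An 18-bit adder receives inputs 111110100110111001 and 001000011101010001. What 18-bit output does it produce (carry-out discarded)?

  111110100110111001
+ 001000011101010001
= 000111000100001010  (discard carry-out 1)

000111000100001010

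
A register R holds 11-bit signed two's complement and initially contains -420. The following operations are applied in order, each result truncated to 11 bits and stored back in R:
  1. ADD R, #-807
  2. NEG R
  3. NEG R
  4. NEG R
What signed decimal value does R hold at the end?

Start: R = -420 = 11001011100.
R = -420 + (-807) = -1227; wraps to 821 = 01100110101
R = −(821) = -821 = 10011001011
R = −(-821) = 821 = 01100110101
R = −(821) = -821 = 10011001011

-821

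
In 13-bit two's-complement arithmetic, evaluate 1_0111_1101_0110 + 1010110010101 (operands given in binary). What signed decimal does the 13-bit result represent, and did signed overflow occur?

3435; overflow

1_0111_1101_0110 → 1011111010110 = -2090 (signed)
1010110010101 = -2667 (signed)
  1011111010110
+ 1010110010101
= 0110101101011  (discard carry-out 1)
Result 0110101101011: MSB = 0 → value 3435.
Both addends are negative but the stored result is non-negative: signed overflow. The true value -2090 + (-2667) = -4757 lies outside [-4096, 4095].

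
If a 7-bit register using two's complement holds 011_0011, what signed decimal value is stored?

MSB is 0, so the value is non-negative: 0110011 = 51.

51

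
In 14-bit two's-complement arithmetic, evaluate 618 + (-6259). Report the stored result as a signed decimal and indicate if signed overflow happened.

618 → 00001001101010
-6259 → 10011110001101
  00001001101010
+ 10011110001101
= 10100111110111
Result 10100111110111: MSB = 1 → 10743 − 16384 = -5641.
Addends have opposite signs, so signed overflow cannot occur.

-5641; no overflow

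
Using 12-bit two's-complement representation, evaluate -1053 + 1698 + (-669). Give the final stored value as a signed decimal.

-24

-1053 + 1698 = 645 (001010000101)
645 + (-669) = -24 (111111101000)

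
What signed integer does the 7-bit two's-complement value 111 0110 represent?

MSB is 1, so the value is negative.
Invert: 0001001. Add 1: 0001010 = 10. So the value is −10.

-10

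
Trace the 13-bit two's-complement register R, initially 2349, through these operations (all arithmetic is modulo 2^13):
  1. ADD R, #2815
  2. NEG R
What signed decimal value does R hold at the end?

Start: R = 2349 = 0100100101101.
R = 2349 + 2815 = 5164; wraps to -3028 = 1010000101100
R = −(-3028) = 3028 = 0101111010100

3028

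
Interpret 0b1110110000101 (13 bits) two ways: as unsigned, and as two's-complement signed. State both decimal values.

Unsigned: 1110110000101 = 7557.
Signed: MSB=1 → 7557 − 8192 = -635.

unsigned = 7557, signed = -635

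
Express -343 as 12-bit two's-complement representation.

111010101001

|-343| = 343 = 000101010111 in 12 bits.
Invert the bits: 111010101000. Add 1: 111010101001.
Check: 111010101001 reads as 3753 − 4096 = -343.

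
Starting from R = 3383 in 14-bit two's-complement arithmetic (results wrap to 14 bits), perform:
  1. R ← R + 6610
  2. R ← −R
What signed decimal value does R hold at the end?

Start: R = 3383 = 00110100110111.
R = 3383 + 6610 = 9993; wraps to -6391 = 10011100001001
R = −(-6391) = 6391 = 01100011110111

6391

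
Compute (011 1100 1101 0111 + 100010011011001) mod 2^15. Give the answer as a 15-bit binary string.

  011110011010111
+ 100010011011001
= 000000110110000  (discard carry-out 1)

000000110110000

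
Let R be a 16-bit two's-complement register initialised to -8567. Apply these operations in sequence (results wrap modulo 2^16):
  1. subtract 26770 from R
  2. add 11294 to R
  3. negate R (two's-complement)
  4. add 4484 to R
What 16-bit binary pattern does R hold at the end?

Start: R = -8567 = 1101111010001001.
R = -8567 − 26770 = -35337; wraps to 30199 = 0111010111110111
R = 30199 + 11294 = 41493; wraps to -24043 = 1010001000010101
R = −(-24043) = 24043 = 0101110111101011
R = 24043 + 4484 = 28527 = 0110111101101111

0110111101101111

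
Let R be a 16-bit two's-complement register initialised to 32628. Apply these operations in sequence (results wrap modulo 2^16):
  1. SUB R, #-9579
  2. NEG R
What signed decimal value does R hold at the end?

Start: R = 32628 = 0111111101110100.
R = 32628 − (-9579) = 42207; wraps to -23329 = 1010010011011111
R = −(-23329) = 23329 = 0101101100100001

23329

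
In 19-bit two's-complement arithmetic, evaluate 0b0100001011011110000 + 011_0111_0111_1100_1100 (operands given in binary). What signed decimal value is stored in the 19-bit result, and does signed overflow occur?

-160068; overflow

0b0100001011011110000 → 0100001011011110000 = 136944 (signed)
011_0111_0111_1100_1100 → 0110111011111001100 = 227276 (signed)
  0100001011011110000
+ 0110111011111001100
= 1011000111010111100
Result 1011000111010111100: MSB = 1 → 364220 − 524288 = -160068.
Both addends are non-negative but the stored result is negative: signed overflow. The true value 136944 + 227276 = 364220 lies outside [-262144, 262143].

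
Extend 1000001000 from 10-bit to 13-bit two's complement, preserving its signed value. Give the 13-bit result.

MSB of 1000001000 is 1; replicate it into the new high bits.
111|1000001000 → 1111000001000 (still -504).

1111000001000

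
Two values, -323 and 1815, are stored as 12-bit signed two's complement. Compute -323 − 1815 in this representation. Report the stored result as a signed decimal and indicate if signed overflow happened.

1958; overflow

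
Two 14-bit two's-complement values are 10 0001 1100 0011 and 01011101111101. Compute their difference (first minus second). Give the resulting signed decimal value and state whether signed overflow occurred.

2630; overflow

10 0001 1100 0011 → 10000111000011 = -7741 (signed)
01011101111101 = 6013 (signed)
Subtract via negate-and-add: invert 01011101111101 + 1 = 10100010000011 (i.e. -6013).
  10000111000011
+ 10100010000011
= 00101001000110  (discard carry-out 1)
Result 00101001000110: MSB = 0 → value 2630.
Both addends (after negating the subtrahend) are negative but the stored result is non-negative: signed overflow. The true value -7741 − 6013 = -13754 lies outside [-8192, 8191].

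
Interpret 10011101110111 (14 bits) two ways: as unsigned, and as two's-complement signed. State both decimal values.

unsigned = 10103, signed = -6281

Unsigned: 10011101110111 = 10103.
Signed: MSB=1 → 10103 − 16384 = -6281.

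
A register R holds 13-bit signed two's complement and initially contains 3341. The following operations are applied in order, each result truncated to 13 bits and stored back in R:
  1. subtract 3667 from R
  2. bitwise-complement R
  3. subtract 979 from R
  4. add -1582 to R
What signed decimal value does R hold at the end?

Start: R = 3341 = 0110100001101.
R = 3341 − 3667 = -326 = 1111010111010
R = NOT 1111010111010 = 0000101000101 = 325
R = 325 − 979 = -654 = 1110101110010
R = -654 + (-1582) = -2236 = 1011101000100

-2236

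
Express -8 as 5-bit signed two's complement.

|-8| = 8 = 01000 in 5 bits.
Invert the bits: 10111. Add 1: 11000.

11000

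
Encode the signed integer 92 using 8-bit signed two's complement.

01011100

92 is non-negative, so write it directly in 8 bits: 01011100.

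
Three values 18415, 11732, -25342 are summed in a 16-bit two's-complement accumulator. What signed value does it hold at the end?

18415 + 11732 = 30147 (0111010111000011)
30147 + (-25342) = 4805 (0001001011000101)

4805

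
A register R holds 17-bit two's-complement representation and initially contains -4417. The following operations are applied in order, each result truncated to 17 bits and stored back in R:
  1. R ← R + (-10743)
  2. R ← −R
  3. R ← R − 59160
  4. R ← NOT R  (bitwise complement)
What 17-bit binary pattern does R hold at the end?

Start: R = -4417 = 11110111010111111.
R = -4417 + (-10743) = -15160 = 11100010011001000
R = −(-15160) = 15160 = 00011101100111000
R = 15160 − 59160 = -44000 = 10101010000100000
R = NOT 10101010000100000 = 01010101111011111 = 43999

01010101111011111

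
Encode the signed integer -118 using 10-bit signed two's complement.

|-118| = 118 = 0001110110 in 10 bits.
Invert the bits: 1110001001. Add 1: 1110001010.

1110001010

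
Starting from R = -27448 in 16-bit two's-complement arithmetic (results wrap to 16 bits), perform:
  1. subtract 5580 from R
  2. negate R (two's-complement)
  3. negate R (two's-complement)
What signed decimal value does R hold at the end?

32508

Start: R = -27448 = 1001010011001000.
R = -27448 − 5580 = -33028; wraps to 32508 = 0111111011111100
R = −(32508) = -32508 = 1000000100000100
R = −(-32508) = 32508 = 0111111011111100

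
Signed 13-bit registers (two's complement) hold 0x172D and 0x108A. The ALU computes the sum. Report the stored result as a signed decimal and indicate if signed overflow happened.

1975; overflow

0x172D = 1011100101101 = -2259 (signed)
0x108A = 1000010001010 = -3958 (signed)
  1011100101101
+ 1000010001010
= 0011110110111  (discard carry-out 1)
Result 0011110110111: MSB = 0 → value 1975.
Both addends are negative but the stored result is non-negative: signed overflow. The true value -2259 + (-3958) = -6217 lies outside [-4096, 4095].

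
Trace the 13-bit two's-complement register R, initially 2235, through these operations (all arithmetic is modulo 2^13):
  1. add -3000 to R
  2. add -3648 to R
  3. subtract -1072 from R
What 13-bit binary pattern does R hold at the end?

1001011110011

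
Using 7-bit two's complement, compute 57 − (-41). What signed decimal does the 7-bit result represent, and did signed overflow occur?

-30; overflow

57 → 0111001
-41 → 1010111
Subtract via negate-and-add: invert 1010111 + 1 = 0101001 (i.e. 41).
  0111001
+ 0101001
= 1100010
Result 1100010: MSB = 1 → 98 − 128 = -30.
Both addends (after negating the subtrahend) are non-negative but the stored result is negative: signed overflow. The true value 57 − (-41) = 98 lies outside [-64, 63].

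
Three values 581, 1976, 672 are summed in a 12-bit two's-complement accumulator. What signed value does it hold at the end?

581 + 1976 = 2557 → wraps to -1539 (100111111101)
-1539 + 672 = -867 (110010011101)

-867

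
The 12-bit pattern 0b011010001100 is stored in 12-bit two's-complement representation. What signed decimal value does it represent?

1676

MSB is 0, so the value is non-negative: 011010001100 = 1676.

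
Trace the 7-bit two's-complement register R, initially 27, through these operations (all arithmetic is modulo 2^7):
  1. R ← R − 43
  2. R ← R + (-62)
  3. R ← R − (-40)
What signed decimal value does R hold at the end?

-38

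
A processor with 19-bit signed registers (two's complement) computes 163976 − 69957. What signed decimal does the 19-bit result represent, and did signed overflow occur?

94019; no overflow

163976 → 0101000000010001000
69957 → 0010001000101000101
Subtract via negate-and-add: invert 0010001000101000101 + 1 = 1101110111010111011 (i.e. -69957).
  0101000000010001000
+ 1101110111010111011
= 0010110111101000011  (discard carry-out 1)
Result 0010110111101000011: MSB = 0 → value 94019.
Addends (after negating the subtrahend) have opposite signs, so signed overflow cannot occur.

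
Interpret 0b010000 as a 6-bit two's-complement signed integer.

16

MSB is 0, so the value is non-negative: 010000 = 16.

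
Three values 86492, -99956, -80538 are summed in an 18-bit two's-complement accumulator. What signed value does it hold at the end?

-94002

86492 + (-99956) = -13464 (111100101101101000)
-13464 + (-80538) = -94002 (101001000011001110)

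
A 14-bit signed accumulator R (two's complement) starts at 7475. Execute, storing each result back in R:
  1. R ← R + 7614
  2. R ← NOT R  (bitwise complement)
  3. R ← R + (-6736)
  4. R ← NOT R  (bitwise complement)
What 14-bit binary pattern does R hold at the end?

01010101000001

Start: R = 7475 = 01110100110011.
R = 7475 + 7614 = 15089; wraps to -1295 = 11101011110001
R = NOT 11101011110001 = 00010100001110 = 1294
R = 1294 + (-6736) = -5442 = 10101010111110
R = NOT 10101010111110 = 01010101000001 = 5441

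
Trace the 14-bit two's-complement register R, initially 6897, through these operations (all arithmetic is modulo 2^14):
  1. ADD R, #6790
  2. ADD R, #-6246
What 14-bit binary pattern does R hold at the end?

01110100010001

Start: R = 6897 = 01101011110001.
R = 6897 + 6790 = 13687; wraps to -2697 = 11010101110111
R = -2697 + (-6246) = -8943; wraps to 7441 = 01110100010001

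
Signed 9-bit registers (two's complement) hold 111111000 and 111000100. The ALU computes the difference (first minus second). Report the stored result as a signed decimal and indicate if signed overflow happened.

111111000 = -8 (signed)
111000100 = -60 (signed)
Subtract via negate-and-add: invert 111000100 + 1 = 000111100 (i.e. 60).
  111111000
+ 000111100
= 000110100  (discard carry-out 1)
Result 000110100: MSB = 0 → value 52.
Addends (after negating the subtrahend) have opposite signs, so signed overflow cannot occur.

52; no overflow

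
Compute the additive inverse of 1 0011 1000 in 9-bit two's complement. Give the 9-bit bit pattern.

011001000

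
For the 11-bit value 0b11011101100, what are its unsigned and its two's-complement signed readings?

unsigned = 1772, signed = -276

Unsigned: 11011101100 = 1772.
Signed: MSB=1 → 1772 − 2048 = -276.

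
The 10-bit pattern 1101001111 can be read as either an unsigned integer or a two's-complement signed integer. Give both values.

unsigned = 847, signed = -177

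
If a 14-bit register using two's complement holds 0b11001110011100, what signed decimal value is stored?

-3172

MSB is 1, so the value is negative.
Invert: 00110001100011. Add 1: 00110001100100 = 3172. So the value is −3172.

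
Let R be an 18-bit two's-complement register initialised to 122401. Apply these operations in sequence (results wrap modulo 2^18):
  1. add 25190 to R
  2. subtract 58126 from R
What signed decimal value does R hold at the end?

Start: R = 122401 = 011101111000100001.
R = 122401 + 25190 = 147591; wraps to -114553 = 100100000010000111
R = -114553 − 58126 = -172679; wraps to 89465 = 010101110101111001

89465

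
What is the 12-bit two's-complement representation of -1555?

|-1555| = 1555 = 011000010011 in 12 bits.
Invert the bits: 100111101100. Add 1: 100111101101.
Check: 100111101101 reads as 2541 − 4096 = -1555.

100111101101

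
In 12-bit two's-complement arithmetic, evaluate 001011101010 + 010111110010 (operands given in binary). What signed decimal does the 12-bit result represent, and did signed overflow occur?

001011101010 = 746 (signed)
010111110010 = 1522 (signed)
  001011101010
+ 010111110010
= 100011011100
Result 100011011100: MSB = 1 → 2268 − 4096 = -1828.
Both addends are non-negative but the stored result is negative: signed overflow. The true value 746 + 1522 = 2268 lies outside [-2048, 2047].

-1828; overflow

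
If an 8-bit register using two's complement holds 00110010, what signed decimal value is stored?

MSB is 0, so the value is non-negative: 00110010 = 50.

50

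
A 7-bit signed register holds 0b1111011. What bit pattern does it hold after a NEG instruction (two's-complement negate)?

Invert: 0000100. Add 1: 0000101.
Check: 1111011 = -5, 0000101 = 5.

0000101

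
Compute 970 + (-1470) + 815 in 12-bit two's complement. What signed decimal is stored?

970 + (-1470) = -500 (111000001100)
-500 + 815 = 315 (000100111011)

315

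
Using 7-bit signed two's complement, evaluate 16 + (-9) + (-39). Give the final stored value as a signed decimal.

-32

16 + (-9) = 7 (0000111)
7 + (-39) = -32 (1100000)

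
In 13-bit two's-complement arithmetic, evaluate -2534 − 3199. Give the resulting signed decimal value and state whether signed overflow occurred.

2459; overflow

-2534 → 1011000011010
3199 → 0110001111111
Subtract via negate-and-add: invert 0110001111111 + 1 = 1001110000001 (i.e. -3199).
  1011000011010
+ 1001110000001
= 0100110011011  (discard carry-out 1)
Result 0100110011011: MSB = 0 → value 2459.
Both addends (after negating the subtrahend) are negative but the stored result is non-negative: signed overflow. The true value -2534 − 3199 = -5733 lies outside [-4096, 4095].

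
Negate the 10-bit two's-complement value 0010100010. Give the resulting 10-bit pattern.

Invert: 1101011101. Add 1: 1101011110.
Check: 0010100010 = 162, 1101011110 = -162.

1101011110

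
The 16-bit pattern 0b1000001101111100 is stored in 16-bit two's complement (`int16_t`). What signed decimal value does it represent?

MSB is 1, so the value is negative.
Unsigned reading: 33660. Subtract 2^16 = 65536: 33660 − 65536 = -31876.

-31876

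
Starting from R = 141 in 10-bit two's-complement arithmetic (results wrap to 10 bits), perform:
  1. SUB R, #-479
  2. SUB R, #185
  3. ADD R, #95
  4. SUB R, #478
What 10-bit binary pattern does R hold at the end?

0000110100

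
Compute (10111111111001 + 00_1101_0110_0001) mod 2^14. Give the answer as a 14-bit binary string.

  10111111111001
+ 00110101100001
= 11110101011010

11110101011010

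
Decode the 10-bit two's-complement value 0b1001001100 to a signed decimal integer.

MSB is 1, so the value is negative.
Unsigned reading: 588. Subtract 2^10 = 1024: 588 − 1024 = -436.

-436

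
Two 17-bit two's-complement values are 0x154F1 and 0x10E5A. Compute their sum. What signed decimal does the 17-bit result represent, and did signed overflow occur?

25419; overflow

0x154F1 = 10101010011110001 = -43791 (signed)
0x10E5A = 10000111001011010 = -61862 (signed)
  10101010011110001
+ 10000111001011010
= 00110001101001011  (discard carry-out 1)
Result 00110001101001011: MSB = 0 → value 25419.
Both addends are negative but the stored result is non-negative: signed overflow. The true value -43791 + (-61862) = -105653 lies outside [-65536, 65535].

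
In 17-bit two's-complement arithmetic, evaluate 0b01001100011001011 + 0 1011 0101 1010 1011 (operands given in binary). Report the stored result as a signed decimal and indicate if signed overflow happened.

0b01001100011001011 → 01001100011001011 = 39115 (signed)
0 1011 0101 1010 1011 → 01011010110101011 = 46507 (signed)
  01001100011001011
+ 01011010110101011
= 10100111001110110
Result 10100111001110110: MSB = 1 → 85622 − 131072 = -45450.
Both addends are non-negative but the stored result is negative: signed overflow. The true value 39115 + 46507 = 85622 lies outside [-65536, 65535].

-45450; overflow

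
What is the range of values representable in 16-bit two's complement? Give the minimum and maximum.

min = -32768, max = 32767

Minimum: −2^15 = -32768.
Maximum: 2^15 − 1 = 32767.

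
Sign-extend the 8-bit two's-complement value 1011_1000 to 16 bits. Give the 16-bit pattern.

1111111110111000

MSB of 10111000 is 1; replicate it into the new high bits.
11111111|10111000 → 1111111110111000 (still -72).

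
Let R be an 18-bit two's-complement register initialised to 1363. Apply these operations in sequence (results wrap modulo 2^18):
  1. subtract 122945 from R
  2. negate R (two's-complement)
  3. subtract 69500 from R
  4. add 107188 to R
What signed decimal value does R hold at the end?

Start: R = 1363 = 000000010101010011.
R = 1363 − 122945 = -121582 = 100010010100010010
R = −(-121582) = 121582 = 011101101011101110
R = 121582 − 69500 = 52082 = 001100101101110010
R = 52082 + 107188 = 159270; wraps to -102874 = 100110111000100110

-102874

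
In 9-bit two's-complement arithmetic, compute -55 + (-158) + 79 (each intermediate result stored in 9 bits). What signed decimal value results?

-134

-55 + (-158) = -213 (100101011)
-213 + 79 = -134 (101111010)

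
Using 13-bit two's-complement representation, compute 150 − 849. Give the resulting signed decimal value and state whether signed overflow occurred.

-699; no overflow

150 → 0000010010110
849 → 0001101010001
Subtract via negate-and-add: invert 0001101010001 + 1 = 1110010101111 (i.e. -849).
  0000010010110
+ 1110010101111
= 1110101000101
Result 1110101000101: MSB = 1 → 7493 − 8192 = -699.
Addends (after negating the subtrahend) have opposite signs, so signed overflow cannot occur.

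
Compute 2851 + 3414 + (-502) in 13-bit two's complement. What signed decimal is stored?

-2429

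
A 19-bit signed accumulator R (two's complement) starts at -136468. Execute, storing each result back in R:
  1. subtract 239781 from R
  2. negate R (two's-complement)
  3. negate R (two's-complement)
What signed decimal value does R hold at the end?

148039

Start: R = -136468 = 1011110101011101100.
R = -136468 − 239781 = -376249; wraps to 148039 = 0100100001001000111
R = −(148039) = -148039 = 1011011110110111001
R = −(-148039) = 148039 = 0100100001001000111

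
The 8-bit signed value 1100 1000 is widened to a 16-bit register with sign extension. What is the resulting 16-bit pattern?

MSB of 11001000 is 1; replicate it into the new high bits.
11111111|11001000 → 1111111111001000 (still -56).

1111111111001000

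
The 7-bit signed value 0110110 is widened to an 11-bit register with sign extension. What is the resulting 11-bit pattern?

00000110110

MSB of 0110110 is 0; replicate it into the new high bits.
0000|0110110 → 00000110110 (still 54).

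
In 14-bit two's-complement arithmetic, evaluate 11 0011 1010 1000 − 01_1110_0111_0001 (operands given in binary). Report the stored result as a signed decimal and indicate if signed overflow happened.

5431; overflow

11 0011 1010 1000 → 11001110101000 = -3160 (signed)
01_1110_0111_0001 → 01111001110001 = 7793 (signed)
Subtract via negate-and-add: invert 01111001110001 + 1 = 10000110001111 (i.e. -7793).
  11001110101000
+ 10000110001111
= 01010100110111  (discard carry-out 1)
Result 01010100110111: MSB = 0 → value 5431.
Both addends (after negating the subtrahend) are negative but the stored result is non-negative: signed overflow. The true value -3160 − 7793 = -10953 lies outside [-8192, 8191].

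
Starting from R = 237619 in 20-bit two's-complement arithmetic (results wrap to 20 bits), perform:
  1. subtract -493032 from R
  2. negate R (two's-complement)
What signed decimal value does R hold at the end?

Start: R = 237619 = 00111010000000110011.
R = 237619 − (-493032) = 730651; wraps to -317925 = 10110010011000011011
R = −(-317925) = 317925 = 01001101100111100101

317925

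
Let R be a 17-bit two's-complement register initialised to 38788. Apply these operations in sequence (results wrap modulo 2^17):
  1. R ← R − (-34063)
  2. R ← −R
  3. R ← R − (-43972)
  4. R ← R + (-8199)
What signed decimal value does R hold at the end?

-37078

Start: R = 38788 = 01001011110000100.
R = 38788 − (-34063) = 72851; wraps to -58221 = 10001110010010011
R = −(-58221) = 58221 = 01110001101101101
R = 58221 − (-43972) = 102193; wraps to -28879 = 11000111100110001
R = -28879 + (-8199) = -37078 = 10110111100101010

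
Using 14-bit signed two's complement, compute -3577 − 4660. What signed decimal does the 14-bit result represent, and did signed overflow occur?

-3577 → 11001000000111
4660 → 01001000110100
Subtract via negate-and-add: invert 01001000110100 + 1 = 10110111001100 (i.e. -4660).
  11001000000111
+ 10110111001100
= 01111111010011  (discard carry-out 1)
Result 01111111010011: MSB = 0 → value 8147.
Both addends (after negating the subtrahend) are negative but the stored result is non-negative: signed overflow. The true value -3577 − 4660 = -8237 lies outside [-8192, 8191].

8147; overflow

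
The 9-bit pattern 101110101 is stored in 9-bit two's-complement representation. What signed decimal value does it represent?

MSB is 1, so the value is negative.
Unsigned reading: 373. Subtract 2^9 = 512: 373 − 512 = -139.

-139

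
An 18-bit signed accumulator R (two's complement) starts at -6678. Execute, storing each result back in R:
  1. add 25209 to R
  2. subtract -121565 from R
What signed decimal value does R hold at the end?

Start: R = -6678 = 111110010111101010.
R = -6678 + 25209 = 18531 = 000100100001100011
R = 18531 − (-121565) = 140096; wraps to -122048 = 100010001101000000

-122048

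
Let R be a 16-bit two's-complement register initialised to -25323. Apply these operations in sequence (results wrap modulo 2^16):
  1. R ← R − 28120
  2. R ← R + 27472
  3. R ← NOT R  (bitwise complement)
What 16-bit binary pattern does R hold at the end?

0110010101110010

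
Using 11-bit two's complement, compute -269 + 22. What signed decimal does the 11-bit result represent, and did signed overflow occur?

-269 → 11011110011
22 → 00000010110
  11011110011
+ 00000010110
= 11100001001
Result 11100001001: MSB = 1 → 1801 − 2048 = -247.
Addends have opposite signs, so signed overflow cannot occur.

-247; no overflow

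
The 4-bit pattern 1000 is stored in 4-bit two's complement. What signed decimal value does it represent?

-8

MSB is 1, so the value is negative.
Invert: 0111. Add 1: 1000 = 8. So the value is −8.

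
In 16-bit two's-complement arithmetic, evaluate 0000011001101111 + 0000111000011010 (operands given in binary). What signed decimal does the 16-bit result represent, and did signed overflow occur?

0000011001101111 = 1647 (signed)
0000111000011010 = 3610 (signed)
  0000011001101111
+ 0000111000011010
= 0001010010001001
Result 0001010010001001: MSB = 0 → value 5257.
Both addends are non-negative and so is the stored result: no signed overflow.

5257; no overflow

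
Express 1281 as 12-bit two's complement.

010100000001

1281 is non-negative, so write it directly in 12 bits: 010100000001.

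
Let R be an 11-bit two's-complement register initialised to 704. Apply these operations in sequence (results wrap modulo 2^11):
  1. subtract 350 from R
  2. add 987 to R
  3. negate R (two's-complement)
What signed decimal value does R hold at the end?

707

Start: R = 704 = 01011000000.
R = 704 − 350 = 354 = 00101100010
R = 354 + 987 = 1341; wraps to -707 = 10100111101
R = −(-707) = 707 = 01011000011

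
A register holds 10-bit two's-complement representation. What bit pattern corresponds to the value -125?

|-125| = 125 = 0001111101 in 10 bits.
Invert the bits: 1110000010. Add 1: 1110000011.

1110000011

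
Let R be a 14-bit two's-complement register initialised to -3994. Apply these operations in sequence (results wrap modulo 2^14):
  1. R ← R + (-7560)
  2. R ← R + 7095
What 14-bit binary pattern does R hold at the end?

10111010010101

Start: R = -3994 = 11000001100110.
R = -3994 + (-7560) = -11554; wraps to 4830 = 01001011011110
R = 4830 + 7095 = 11925; wraps to -4459 = 10111010010101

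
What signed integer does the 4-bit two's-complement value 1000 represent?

MSB is 1, so the value is negative.
Invert: 0111. Add 1: 1000 = 8. So the value is −8.

-8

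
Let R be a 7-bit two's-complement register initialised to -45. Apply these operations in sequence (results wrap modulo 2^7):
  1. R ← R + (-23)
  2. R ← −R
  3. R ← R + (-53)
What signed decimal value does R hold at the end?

15

Start: R = -45 = 1010011.
R = -45 + (-23) = -68; wraps to 60 = 0111100
R = −(60) = -60 = 1000100
R = -60 + (-53) = -113; wraps to 15 = 0001111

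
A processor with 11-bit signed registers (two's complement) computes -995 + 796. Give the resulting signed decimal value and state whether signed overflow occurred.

-995 → 10000011101
796 → 01100011100
  10000011101
+ 01100011100
= 11100111001
Result 11100111001: MSB = 1 → 1849 − 2048 = -199.
Addends have opposite signs, so signed overflow cannot occur.

-199; no overflow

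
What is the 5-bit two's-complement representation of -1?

|-1| = 1 = 00001 in 5 bits.
Invert the bits: 11110. Add 1: 11111.

11111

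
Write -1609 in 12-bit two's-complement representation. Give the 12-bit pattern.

100110110111

|-1609| = 1609 = 011001001001 in 12 bits.
Invert the bits: 100110110110. Add 1: 100110110111.
Check: 100110110111 reads as 2487 − 4096 = -1609.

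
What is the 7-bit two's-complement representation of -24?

|-24| = 24 = 0011000 in 7 bits.
Invert the bits: 1100111. Add 1: 1101000.
Check: 1101000 reads as 104 − 128 = -24.

1101000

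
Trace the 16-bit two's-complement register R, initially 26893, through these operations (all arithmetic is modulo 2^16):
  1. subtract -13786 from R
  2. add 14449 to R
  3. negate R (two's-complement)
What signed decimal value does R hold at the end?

10408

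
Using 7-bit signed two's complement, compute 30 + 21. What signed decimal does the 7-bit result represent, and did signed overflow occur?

30 → 0011110
21 → 0010101
  0011110
+ 0010101
= 0110011
Result 0110011: MSB = 0 → value 51.
Both addends are non-negative and so is the stored result: no signed overflow.

51; no overflow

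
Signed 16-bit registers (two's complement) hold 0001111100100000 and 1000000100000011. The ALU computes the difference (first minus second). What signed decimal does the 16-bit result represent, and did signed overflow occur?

-25059; overflow

0001111100100000 = 7968 (signed)
1000000100000011 = -32509 (signed)
Subtract via negate-and-add: invert 1000000100000011 + 1 = 0111111011111101 (i.e. 32509).
  0001111100100000
+ 0111111011111101
= 1001111000011101
Result 1001111000011101: MSB = 1 → 40477 − 65536 = -25059.
Both addends (after negating the subtrahend) are non-negative but the stored result is negative: signed overflow. The true value 7968 − (-32509) = 40477 lies outside [-32768, 32767].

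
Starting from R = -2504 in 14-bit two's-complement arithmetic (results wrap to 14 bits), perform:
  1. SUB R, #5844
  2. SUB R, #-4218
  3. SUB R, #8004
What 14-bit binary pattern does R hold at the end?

Start: R = -2504 = 11011000111000.
R = -2504 − 5844 = -8348; wraps to 8036 = 01111101100100
R = 8036 − (-4218) = 12254; wraps to -4130 = 10111111011110
R = -4130 − 8004 = -12134; wraps to 4250 = 01000010011010

01000010011010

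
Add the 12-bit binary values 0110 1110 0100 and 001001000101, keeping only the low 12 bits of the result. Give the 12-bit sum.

100100101001

  011011100100
+ 001001000101
= 100100101001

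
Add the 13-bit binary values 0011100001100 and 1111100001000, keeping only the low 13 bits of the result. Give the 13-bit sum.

0011000010100

  0011100001100
+ 1111100001000
= 0011000010100  (discard carry-out 1)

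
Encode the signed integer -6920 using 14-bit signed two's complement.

|-6920| = 6920 = 01101100001000 in 14 bits.
Invert the bits: 10010011110111. Add 1: 10010011111000.
Check: 10010011111000 reads as 9464 − 16384 = -6920.

10010011111000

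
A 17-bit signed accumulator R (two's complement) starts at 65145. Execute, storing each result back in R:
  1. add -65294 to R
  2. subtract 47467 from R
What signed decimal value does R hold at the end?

Start: R = 65145 = 01111111001111001.
R = 65145 + (-65294) = -149 = 11111111101101011
R = -149 − 47467 = -47616 = 10100011000000000

-47616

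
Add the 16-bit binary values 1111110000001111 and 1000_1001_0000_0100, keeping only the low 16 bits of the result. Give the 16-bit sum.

1000010100010011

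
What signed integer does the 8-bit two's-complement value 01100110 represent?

102

MSB is 0, so the value is non-negative: 01100110 = 102.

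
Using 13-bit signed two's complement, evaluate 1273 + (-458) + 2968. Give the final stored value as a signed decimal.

3783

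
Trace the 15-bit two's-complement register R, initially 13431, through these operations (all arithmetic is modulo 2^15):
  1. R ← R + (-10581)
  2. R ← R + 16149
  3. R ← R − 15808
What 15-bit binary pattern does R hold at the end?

000110001110111

Start: R = 13431 = 011010001110111.
R = 13431 + (-10581) = 2850 = 000101100100010
R = 2850 + 16149 = 18999; wraps to -13769 = 100101000110111
R = -13769 − 15808 = -29577; wraps to 3191 = 000110001110111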